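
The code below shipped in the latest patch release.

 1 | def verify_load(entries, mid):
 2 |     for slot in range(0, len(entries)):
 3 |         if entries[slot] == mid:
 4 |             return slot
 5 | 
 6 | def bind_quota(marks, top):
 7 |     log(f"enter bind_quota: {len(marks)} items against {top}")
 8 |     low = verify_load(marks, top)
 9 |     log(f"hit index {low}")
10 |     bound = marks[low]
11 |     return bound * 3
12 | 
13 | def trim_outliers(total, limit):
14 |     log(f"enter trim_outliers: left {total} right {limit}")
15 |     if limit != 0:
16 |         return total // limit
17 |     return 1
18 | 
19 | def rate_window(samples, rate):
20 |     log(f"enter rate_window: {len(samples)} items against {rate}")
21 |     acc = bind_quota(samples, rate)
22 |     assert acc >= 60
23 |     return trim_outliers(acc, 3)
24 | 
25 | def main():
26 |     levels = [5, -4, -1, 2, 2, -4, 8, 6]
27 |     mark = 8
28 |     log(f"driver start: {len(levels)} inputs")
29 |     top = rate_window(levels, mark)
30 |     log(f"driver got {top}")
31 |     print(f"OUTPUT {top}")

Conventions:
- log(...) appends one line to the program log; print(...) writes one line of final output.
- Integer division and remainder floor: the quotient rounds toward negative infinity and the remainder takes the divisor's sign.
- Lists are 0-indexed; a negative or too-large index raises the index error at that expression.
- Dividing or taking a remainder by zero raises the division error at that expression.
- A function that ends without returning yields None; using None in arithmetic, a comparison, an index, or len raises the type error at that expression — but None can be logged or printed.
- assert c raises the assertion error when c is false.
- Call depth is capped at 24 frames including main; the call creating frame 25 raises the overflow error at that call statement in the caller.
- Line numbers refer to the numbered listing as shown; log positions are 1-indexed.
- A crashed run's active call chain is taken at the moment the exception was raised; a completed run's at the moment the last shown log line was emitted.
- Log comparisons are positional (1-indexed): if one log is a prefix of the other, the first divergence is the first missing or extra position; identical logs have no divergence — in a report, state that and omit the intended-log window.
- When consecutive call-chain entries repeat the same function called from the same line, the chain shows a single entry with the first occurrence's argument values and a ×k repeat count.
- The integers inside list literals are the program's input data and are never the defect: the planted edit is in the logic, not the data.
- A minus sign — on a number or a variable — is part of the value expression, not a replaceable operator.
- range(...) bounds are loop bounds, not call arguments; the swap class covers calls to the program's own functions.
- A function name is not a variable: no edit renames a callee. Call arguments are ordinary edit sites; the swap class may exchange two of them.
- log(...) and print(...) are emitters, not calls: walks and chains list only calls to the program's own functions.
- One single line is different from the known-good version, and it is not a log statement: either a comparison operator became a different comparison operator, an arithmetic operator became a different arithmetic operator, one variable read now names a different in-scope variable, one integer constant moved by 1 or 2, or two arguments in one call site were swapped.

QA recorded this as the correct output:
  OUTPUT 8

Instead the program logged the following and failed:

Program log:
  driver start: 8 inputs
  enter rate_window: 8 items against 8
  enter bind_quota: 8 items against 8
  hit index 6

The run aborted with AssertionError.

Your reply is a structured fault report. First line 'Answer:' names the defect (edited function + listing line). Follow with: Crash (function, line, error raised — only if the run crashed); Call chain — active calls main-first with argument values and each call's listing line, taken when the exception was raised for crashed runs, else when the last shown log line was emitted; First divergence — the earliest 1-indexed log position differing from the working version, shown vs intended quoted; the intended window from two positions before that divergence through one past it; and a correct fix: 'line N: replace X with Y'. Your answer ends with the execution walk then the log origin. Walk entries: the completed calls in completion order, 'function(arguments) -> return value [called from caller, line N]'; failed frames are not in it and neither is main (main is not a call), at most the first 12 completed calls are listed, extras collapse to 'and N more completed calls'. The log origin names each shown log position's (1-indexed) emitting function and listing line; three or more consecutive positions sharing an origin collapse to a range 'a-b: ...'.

Answer: the defect is in rate_window at line 22.
The tell: The faulty run's log stops after 4 lines; the working version's next line would be 'enter trim_outliers: left 24 right 3'.
Crash: rate_window, line 22, AssertionError.
Call chain: main -> rate_window([5, -4, -1, 2, 2, -4, 8, 6], 8) (called at line 29).
First divergence: position 5; the shown log stops at 4 lines while the working version next logs 'enter trim_outliers: left 24 right 3'.
Intended log window:
  3: enter bind_quota: 8 items against 8
  4: hit index 6
  5: enter trim_outliers: left 24 right 3
  6: driver got 8
Execution walk:
  verify_load([5, -4, -1, 2, 2, -4, 8, 6], 8) -> 6  [called from bind_quota, line 8]
  bind_quota([5, -4, -1, 2, 2, -4, 8, 6], 8) -> 24  [called from rate_window, line 21]
Log origin:
  1: from main, line 28
  2: from rate_window, line 20
  3: from bind_quota, line 7
  4: from bind_quota, line 9
A correct fix: line 22: replace `>=` with `<=`.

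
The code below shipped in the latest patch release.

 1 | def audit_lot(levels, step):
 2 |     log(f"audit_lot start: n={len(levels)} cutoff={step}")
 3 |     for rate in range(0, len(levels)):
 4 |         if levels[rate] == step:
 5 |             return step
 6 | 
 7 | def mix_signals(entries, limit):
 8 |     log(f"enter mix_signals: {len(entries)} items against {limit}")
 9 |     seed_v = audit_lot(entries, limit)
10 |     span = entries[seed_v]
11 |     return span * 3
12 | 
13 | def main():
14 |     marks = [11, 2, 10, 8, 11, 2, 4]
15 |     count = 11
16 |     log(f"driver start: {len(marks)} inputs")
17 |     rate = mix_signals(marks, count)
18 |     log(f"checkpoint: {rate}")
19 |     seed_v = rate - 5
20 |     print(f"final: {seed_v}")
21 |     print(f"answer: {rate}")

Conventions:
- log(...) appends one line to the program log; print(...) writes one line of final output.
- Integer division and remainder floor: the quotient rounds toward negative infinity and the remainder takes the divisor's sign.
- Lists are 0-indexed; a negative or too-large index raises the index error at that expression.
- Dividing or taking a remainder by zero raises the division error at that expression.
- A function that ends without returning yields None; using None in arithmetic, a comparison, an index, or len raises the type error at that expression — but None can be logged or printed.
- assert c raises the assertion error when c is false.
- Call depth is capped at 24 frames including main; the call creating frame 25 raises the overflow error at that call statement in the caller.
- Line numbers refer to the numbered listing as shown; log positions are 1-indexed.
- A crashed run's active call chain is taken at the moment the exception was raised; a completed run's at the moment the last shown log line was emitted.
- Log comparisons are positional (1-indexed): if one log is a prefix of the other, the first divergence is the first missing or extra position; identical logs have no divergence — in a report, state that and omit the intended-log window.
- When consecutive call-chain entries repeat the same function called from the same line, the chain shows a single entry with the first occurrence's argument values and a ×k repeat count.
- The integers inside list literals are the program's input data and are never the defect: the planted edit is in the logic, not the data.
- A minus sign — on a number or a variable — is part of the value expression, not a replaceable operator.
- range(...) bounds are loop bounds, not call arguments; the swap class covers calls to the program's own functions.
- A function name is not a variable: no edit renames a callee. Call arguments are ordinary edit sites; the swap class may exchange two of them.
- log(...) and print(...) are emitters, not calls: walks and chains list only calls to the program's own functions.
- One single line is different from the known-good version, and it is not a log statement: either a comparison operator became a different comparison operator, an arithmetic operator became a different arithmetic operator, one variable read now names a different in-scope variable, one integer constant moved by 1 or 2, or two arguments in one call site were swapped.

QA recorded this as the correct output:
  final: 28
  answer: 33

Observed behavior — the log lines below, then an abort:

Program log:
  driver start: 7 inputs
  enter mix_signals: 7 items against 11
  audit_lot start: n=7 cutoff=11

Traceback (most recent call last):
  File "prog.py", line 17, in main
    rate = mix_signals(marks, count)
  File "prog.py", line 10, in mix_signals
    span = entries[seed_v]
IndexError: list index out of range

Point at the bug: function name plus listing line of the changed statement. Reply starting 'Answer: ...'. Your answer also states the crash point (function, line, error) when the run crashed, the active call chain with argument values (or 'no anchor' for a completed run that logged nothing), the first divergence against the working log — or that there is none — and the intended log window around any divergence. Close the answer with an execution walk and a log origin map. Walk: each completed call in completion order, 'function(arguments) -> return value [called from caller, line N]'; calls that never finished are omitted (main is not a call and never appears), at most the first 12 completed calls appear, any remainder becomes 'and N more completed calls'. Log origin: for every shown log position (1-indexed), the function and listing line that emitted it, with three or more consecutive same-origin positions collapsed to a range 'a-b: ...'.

Answer: the defect is in audit_lot at line 5.
Core observation: After 3 matching log lines the faulty run goes silent, while the working version continues with 'checkpoint: 33'.
Crash: mix_signals, line 10, IndexError.
Call chain: main -> mix_signals([11, 2, 10, 8, 11, 2, 4], 11) (called at line 17).
First divergence: position 4 (shown log ended at 3 lines; the working version continues: 'checkpoint: 33').
Intended log window:
  2: enter mix_signals: 7 items against 11
  3: audit_lot start: n=7 cutoff=11
  4: checkpoint: 33
Execution walk:
  audit_lot([11, 2, 10, 8, 11, 2, 4], 11) -> 11  [called from mix_signals, line 9]
Log origin:
  1: emitted by main (line 16)
  2: emitted by mix_signals (line 8)
  3: emitted by audit_lot (line 2)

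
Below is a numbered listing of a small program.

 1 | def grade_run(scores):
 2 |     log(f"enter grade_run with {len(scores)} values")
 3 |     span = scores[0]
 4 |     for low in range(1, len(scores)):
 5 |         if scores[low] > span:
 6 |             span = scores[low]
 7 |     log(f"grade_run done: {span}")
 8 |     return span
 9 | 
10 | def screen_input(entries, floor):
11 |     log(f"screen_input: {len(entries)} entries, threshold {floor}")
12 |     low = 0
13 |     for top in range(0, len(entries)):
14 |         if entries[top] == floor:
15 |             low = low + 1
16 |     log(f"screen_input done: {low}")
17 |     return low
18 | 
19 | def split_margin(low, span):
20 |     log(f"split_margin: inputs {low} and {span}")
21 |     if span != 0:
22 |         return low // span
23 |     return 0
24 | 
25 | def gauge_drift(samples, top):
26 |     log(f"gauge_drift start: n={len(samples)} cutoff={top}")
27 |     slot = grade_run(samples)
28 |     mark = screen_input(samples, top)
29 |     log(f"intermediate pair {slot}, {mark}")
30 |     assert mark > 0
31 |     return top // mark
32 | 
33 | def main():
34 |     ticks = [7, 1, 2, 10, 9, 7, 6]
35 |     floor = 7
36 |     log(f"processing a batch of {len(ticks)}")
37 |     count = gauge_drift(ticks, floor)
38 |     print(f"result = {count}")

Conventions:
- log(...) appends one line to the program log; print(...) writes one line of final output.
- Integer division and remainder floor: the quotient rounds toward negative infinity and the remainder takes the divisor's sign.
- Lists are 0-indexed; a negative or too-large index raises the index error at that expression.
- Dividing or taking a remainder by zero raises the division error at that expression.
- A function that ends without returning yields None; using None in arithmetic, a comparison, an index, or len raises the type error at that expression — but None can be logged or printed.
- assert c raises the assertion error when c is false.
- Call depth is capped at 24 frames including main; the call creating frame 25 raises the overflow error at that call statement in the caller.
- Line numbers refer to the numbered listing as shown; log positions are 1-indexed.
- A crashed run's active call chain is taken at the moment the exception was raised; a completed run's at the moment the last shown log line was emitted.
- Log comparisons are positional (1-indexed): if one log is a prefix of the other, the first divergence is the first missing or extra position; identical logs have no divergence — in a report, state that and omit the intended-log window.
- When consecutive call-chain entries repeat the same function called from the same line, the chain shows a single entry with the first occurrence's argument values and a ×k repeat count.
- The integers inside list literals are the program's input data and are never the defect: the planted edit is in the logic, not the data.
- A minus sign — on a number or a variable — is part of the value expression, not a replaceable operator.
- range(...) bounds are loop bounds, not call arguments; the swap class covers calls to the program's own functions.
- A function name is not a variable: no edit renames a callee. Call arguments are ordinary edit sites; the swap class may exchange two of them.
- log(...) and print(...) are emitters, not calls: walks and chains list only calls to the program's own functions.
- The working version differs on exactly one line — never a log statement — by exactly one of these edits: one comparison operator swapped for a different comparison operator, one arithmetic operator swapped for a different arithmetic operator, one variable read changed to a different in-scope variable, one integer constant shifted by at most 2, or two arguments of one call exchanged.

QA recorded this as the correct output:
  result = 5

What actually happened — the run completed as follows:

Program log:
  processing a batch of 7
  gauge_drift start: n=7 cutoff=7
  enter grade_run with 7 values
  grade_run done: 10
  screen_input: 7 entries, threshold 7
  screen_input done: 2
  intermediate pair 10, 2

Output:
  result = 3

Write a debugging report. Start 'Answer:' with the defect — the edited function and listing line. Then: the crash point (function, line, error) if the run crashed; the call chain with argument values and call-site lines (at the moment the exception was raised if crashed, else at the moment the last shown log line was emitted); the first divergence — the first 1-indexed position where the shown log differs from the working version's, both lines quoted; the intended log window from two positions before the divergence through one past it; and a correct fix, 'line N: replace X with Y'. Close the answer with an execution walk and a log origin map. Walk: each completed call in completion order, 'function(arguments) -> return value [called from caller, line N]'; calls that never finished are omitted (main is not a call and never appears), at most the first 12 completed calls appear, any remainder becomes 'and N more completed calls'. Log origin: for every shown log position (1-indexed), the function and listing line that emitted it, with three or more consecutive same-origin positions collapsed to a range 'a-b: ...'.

Answer: the defect is in gauge_drift at line 31.
Core observation: The logs agree in full; only the final output differs.
Call chain: main -> gauge_drift([7, 1, 2, 10, 9, 7, 6], 7) (called at line 37).
First divergence: none — the logs agree in full.
Execution walk:
  grade_run([7, 1, 2, 10, 9, 7, 6]) -> 10  [called from gauge_drift, line 27]
  screen_input([7, 1, 2, 10, 9, 7, 6], 7) -> 2  [called from gauge_drift, line 28]
  gauge_drift([7, 1, 2, 10, 9, 7, 6], 7) -> 3  [called from main, line 37]
Log origin:
  1: logged in main at line 36
  2: logged in gauge_drift at line 26
  3: logged in grade_run at line 2
  4: logged in grade_run at line 7
  5: logged in screen_input at line 11
  6: logged in screen_input at line 16
  7: logged in gauge_drift at line 29
A correct fix: line 31: replace `top` with `slot`.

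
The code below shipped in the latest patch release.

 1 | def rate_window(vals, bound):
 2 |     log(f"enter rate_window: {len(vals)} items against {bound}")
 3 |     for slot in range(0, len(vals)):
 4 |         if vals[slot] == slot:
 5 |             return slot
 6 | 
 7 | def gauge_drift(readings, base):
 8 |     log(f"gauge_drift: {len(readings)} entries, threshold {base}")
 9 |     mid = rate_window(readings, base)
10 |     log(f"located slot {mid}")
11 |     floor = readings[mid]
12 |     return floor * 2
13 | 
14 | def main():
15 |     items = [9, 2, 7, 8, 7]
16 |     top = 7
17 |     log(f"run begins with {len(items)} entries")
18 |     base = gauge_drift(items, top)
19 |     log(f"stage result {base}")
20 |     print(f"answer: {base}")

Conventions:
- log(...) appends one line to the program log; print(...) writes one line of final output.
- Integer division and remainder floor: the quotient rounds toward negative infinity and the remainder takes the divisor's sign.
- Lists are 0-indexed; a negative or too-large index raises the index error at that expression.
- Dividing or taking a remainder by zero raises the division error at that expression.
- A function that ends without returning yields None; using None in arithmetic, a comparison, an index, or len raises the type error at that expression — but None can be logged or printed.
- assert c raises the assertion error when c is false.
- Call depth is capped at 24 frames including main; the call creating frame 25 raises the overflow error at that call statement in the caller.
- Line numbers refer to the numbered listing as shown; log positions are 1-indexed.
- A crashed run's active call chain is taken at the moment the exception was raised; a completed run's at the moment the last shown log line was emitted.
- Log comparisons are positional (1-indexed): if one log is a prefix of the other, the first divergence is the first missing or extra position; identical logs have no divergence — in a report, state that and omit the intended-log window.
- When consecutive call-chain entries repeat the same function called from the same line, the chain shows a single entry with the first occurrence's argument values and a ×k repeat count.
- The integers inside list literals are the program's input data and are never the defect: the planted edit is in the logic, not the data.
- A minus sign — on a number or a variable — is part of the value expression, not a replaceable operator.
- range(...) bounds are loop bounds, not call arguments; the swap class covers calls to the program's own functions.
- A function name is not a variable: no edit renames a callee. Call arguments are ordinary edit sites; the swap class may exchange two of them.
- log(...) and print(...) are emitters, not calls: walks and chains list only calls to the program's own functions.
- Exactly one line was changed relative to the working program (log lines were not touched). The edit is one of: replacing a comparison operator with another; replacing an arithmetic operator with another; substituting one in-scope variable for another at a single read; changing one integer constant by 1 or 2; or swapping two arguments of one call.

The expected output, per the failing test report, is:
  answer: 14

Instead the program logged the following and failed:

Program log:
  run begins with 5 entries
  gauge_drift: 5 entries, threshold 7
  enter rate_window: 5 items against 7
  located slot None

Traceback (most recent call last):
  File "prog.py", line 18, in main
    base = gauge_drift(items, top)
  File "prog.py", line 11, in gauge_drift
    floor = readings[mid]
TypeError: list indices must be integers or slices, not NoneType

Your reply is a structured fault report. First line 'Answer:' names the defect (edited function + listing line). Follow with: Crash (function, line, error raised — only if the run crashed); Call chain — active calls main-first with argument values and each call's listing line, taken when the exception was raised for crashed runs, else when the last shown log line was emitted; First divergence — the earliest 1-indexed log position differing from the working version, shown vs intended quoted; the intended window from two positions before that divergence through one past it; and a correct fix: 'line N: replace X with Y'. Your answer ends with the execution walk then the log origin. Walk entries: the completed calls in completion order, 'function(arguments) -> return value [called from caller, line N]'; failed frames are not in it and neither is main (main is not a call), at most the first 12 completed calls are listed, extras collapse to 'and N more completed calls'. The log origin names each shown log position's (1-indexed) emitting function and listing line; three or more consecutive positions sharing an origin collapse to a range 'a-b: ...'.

Answer: the defect is in rate_window at line 4.
Key observation: The log first diverges at position 4: the faulty run prints 'located slot None' where the working version prints 'located slot 2'.
Crash: gauge_drift, line 11, TypeError.
Call chain: main -> gauge_drift([9, 2, 7, 8, 7], 7) (called at line 18).
First divergence: position 4 — the shown line 'located slot None' should read 'located slot 2'.
Intended log window:
  2: gauge_drift: 5 entries, threshold 7
  3: enter rate_window: 5 items against 7
  4: located slot 2
  5: stage result 14
Execution walk:
  rate_window([9, 2, 7, 8, 7], 7) -> None  [called from gauge_drift, line 9]
Log origins:
  1: emitted by main (line 17)
  2: emitted by gauge_drift (line 8)
  3: emitted by rate_window (line 2)
  4: emitted by gauge_drift (line 10)
A correct fix: line 4: replace `vals[slot] == slot` with `vals[slot] == bound`.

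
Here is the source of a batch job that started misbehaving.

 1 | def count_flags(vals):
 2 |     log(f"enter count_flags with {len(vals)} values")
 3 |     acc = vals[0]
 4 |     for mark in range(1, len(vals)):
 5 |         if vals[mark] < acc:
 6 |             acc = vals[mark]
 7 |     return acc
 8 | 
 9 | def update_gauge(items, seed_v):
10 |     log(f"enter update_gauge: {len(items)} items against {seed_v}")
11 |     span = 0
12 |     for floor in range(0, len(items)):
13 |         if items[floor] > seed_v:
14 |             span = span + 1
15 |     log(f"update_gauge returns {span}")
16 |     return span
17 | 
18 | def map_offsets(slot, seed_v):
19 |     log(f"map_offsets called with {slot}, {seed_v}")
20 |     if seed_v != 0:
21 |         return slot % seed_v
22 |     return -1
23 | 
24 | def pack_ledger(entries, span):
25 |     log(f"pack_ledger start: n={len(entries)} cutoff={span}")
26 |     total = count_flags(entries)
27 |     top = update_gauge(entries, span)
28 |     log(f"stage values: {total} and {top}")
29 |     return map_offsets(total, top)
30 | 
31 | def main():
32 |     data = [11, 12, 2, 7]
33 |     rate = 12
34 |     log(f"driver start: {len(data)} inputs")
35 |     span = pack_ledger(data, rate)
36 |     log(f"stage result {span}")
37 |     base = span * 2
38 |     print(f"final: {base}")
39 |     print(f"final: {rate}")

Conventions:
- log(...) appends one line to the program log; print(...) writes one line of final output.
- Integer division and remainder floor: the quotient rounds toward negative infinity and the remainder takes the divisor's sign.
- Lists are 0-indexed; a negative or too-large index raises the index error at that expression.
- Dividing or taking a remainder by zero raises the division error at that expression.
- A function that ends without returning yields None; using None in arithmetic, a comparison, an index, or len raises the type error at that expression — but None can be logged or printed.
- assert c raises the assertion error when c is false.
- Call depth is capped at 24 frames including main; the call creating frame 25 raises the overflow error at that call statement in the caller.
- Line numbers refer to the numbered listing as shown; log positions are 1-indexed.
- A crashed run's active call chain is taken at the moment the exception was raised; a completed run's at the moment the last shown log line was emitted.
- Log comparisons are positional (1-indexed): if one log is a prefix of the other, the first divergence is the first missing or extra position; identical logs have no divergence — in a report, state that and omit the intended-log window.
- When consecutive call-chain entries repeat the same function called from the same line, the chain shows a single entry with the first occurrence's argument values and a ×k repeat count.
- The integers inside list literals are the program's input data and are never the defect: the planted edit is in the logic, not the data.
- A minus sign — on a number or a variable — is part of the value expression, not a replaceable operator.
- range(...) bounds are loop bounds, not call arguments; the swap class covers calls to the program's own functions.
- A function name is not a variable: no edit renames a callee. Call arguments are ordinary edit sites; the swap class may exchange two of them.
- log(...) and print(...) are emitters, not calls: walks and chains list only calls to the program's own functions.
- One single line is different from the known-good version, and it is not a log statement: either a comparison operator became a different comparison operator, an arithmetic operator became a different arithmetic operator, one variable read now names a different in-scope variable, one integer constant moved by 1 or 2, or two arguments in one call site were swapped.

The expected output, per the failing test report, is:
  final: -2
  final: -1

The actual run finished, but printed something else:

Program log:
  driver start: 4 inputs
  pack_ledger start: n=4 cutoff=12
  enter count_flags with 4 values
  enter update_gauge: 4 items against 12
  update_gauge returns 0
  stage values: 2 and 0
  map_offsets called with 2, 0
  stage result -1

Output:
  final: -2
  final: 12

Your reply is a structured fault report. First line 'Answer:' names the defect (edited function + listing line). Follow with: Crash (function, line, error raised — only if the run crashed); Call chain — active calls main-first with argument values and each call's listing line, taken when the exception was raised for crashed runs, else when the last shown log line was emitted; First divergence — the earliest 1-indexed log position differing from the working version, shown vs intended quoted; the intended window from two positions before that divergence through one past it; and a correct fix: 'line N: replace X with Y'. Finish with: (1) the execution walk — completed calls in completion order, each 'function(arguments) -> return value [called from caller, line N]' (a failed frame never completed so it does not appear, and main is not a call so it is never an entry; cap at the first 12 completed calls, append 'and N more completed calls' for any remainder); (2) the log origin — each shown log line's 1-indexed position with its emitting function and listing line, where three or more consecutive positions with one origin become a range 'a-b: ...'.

Answer: the defect is in main at line 39.
The tell: No log line changed; the fault shows up purely in the output.
Call chain: main.
First divergence: there is none — every log position agrees.
Execution walk:
  count_flags([11, 12, 2, 7]) -> 2  [called from pack_ledger, line 26]
  update_gauge([11, 12, 2, 7], 12) -> 0  [called from pack_ledger, line 27]
  map_offsets(2, 0) -> -1  [called from pack_ledger, line 29]
  pack_ledger([11, 12, 2, 7], 12) -> -1  [called from main, line 35]
Origin of each log line:
  1: logged in main at line 34
  2: logged in pack_ledger at line 25
  3: logged in count_flags at line 2
  4: logged in update_gauge at line 10
  5: logged in update_gauge at line 15
  6: logged in pack_ledger at line 28
  7: logged in map_offsets at line 19
  8: logged in main at line 36
A correct fix: line 39: replace `rate` with `span`.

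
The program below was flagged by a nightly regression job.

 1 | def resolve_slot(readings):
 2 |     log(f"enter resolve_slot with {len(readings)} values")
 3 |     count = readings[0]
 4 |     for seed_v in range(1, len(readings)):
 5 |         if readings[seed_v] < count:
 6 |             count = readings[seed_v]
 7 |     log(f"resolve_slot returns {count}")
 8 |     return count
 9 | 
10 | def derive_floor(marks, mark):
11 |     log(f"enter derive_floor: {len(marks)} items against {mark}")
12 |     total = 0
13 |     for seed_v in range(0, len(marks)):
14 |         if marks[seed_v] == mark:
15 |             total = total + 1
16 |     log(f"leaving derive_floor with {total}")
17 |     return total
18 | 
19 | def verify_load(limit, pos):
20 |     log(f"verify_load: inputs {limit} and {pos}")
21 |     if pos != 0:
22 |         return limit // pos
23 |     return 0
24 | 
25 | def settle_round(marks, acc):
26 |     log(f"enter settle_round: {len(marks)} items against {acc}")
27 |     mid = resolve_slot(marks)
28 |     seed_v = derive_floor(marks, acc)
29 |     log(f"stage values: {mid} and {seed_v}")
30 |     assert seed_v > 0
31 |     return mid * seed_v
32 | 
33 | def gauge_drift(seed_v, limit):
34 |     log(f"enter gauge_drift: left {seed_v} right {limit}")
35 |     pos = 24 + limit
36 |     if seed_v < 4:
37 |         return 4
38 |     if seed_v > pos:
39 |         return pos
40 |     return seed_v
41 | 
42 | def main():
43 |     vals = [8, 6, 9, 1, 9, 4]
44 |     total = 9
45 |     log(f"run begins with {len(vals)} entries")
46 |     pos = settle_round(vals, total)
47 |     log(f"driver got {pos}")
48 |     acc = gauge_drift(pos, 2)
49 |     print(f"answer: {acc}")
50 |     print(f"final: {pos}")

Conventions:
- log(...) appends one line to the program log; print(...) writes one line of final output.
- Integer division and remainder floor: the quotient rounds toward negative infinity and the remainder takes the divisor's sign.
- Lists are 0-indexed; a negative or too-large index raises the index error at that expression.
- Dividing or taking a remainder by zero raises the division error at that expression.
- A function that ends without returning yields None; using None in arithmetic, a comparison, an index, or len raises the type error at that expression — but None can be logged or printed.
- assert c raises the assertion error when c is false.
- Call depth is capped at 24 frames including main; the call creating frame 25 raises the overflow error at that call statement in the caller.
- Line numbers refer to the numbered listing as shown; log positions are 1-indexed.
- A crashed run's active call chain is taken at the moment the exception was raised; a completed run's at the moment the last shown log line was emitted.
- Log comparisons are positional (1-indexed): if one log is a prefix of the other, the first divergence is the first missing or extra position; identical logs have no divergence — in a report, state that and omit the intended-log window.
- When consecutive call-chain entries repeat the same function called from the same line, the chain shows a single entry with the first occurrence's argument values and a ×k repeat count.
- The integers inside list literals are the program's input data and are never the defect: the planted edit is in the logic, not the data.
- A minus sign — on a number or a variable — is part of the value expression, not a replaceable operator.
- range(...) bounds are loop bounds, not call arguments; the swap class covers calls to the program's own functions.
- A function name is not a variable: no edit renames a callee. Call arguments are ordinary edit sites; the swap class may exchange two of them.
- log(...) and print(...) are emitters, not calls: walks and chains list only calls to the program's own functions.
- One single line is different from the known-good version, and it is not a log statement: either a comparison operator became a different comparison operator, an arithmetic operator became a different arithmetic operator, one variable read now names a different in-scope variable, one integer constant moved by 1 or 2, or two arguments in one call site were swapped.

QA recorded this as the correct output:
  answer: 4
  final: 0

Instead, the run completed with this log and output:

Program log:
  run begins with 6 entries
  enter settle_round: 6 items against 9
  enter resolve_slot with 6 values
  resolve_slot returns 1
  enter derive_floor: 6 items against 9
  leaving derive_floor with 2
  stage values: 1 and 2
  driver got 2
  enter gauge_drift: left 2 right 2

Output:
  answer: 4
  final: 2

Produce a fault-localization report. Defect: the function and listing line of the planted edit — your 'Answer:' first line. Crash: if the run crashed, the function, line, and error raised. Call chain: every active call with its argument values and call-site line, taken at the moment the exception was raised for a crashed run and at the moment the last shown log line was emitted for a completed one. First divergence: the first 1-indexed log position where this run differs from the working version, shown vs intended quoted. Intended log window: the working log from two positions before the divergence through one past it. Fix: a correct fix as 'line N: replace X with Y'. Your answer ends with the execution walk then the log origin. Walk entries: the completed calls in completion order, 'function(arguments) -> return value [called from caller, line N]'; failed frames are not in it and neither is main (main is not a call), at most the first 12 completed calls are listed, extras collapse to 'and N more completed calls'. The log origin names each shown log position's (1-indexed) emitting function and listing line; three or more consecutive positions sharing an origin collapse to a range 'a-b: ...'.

Answer: the defect is in settle_round at line 31.
Key observation: The earliest visible damage is log position 8 — 'driver got 2' rather than the intended 'driver got 0'.
Call chain: main -> gauge_drift(2, 2) (called at line 48).
First divergence: position 8; shown 'driver got 2' vs intended 'driver got 0'.
Intended log window:
  6: leaving derive_floor with 2
  7: stage values: 1 and 2
  8: driver got 0
  9: enter gauge_drift: left 0 right 2
Execution walk:
  resolve_slot([8, 6, 9, 1, 9, 4]) -> 1  [called from settle_round, line 27]
  derive_floor([8, 6, 9, 1, 9, 4], 9) -> 2  [called from settle_round, line 28]
  settle_round([8, 6, 9, 1, 9, 4], 9) -> 2  [called from main, line 46]
  gauge_drift(2, 2) -> 4  [called from main, line 48]
Origin of each log line:
  1: from main, line 45
  2: from settle_round, line 26
  3: from resolve_slot, line 2
  4: from resolve_slot, line 7
  5: from derive_floor, line 11
  6: from derive_floor, line 16
  7: from settle_round, line 29
  8: from main, line 47
  9: from gauge_drift, line 34
A correct fix: line 31: replace `*` with `//`.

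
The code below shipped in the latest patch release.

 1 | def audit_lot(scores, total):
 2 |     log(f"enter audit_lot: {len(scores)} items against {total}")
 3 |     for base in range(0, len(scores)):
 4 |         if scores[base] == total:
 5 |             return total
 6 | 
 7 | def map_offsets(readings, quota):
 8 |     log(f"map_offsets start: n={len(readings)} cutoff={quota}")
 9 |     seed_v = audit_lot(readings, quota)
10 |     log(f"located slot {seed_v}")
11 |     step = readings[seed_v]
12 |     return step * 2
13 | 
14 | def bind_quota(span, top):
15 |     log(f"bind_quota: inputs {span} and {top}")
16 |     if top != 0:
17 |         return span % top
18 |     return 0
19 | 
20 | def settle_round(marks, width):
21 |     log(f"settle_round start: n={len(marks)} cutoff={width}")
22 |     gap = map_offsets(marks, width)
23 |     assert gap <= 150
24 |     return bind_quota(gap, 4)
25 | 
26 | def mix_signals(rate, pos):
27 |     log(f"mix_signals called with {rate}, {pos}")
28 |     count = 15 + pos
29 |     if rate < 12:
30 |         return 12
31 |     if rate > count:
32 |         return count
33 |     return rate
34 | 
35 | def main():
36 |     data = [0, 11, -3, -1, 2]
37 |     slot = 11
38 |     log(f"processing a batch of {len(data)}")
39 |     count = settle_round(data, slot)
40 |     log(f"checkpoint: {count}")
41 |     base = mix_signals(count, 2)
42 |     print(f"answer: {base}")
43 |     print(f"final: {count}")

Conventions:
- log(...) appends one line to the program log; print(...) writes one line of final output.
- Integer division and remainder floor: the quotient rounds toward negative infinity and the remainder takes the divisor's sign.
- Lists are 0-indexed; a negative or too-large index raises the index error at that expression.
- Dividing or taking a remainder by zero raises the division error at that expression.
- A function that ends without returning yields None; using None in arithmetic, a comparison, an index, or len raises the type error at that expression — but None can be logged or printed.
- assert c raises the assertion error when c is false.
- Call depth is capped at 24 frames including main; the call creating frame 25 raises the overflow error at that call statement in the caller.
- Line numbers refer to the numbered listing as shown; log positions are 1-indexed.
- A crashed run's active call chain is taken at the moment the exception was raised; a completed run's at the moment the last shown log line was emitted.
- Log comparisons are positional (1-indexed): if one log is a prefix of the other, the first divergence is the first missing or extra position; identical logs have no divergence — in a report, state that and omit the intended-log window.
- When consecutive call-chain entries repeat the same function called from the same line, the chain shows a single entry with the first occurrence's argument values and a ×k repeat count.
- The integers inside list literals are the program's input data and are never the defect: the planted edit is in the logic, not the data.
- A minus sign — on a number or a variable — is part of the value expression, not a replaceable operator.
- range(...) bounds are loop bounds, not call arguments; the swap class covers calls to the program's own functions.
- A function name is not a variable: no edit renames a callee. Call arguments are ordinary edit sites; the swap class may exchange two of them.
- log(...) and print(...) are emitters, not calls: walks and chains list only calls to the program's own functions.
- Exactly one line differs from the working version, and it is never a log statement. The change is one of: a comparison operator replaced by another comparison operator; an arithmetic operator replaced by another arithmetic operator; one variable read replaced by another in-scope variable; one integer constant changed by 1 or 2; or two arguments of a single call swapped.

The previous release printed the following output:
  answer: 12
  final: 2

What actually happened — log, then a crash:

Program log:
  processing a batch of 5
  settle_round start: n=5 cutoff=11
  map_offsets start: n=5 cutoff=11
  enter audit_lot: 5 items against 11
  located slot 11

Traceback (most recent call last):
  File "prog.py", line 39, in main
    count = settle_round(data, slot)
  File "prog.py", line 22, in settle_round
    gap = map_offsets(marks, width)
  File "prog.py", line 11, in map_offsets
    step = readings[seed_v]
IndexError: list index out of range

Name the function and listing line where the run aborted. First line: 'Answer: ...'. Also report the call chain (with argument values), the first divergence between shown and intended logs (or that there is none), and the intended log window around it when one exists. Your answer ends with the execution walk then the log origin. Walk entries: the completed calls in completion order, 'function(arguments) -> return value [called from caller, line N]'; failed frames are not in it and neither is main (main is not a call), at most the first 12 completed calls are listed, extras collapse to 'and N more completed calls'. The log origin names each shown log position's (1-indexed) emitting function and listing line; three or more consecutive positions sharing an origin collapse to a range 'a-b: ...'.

Answer: the error was raised in map_offsets, line 11.
Key observation: Log line 5 is where behavior first shows: 'located slot 11' appears instead of 'located slot 1'.
Call chain: main -> settle_round([0, 11, -3, -1, 2], 11) (called at line 39) -> map_offsets([0, 11, -3, -1, 2], 11) (called at line 22).
First divergence: position 5 — shown 'located slot 11', intended 'located slot 1'.
Intended log window:
  3: map_offsets start: n=5 cutoff=11
  4: enter audit_lot: 5 items against 11
  5: located slot 1
  6: bind_quota: inputs 22 and 4
Execution walk:
  audit_lot([0, 11, -3, -1, 2], 11) -> 11  [called from map_offsets, line 9]
Origin of each log line:
  1 — main, line 38
  2 — settle_round, line 21
  3 — map_offsets, line 8
  4 — audit_lot, line 2
  5 — map_offsets, line 10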